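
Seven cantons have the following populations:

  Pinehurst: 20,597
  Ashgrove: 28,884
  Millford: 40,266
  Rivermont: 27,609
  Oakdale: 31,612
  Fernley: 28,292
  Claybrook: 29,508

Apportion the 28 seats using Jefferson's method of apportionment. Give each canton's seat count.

Pinehurst: 3, Ashgrove: 4, Millford: 5, Rivermont: 4, Oakdale: 4, Fernley: 4, Claybrook: 4

Standard divisor 206768/28 ≈ 7384.571; standard quotas: Pinehurst 2.789, Ashgrove 3.911, Millford 5.453, Rivermont 3.739, Oakdale 4.281, Fernley 3.831, Claybrook 3.996.
Rounding down gives 2, 3, 5, 3, 4, 3, 3 = 23 seats, so the divisor must be adjusted.
With modified divisor 6800: modified quotas Pinehurst 3.029, Ashgrove 4.248, Millford 5.921, Rivermont 4.060, Oakdale 4.649, Fernley 4.161, Claybrook 4.339.
Rounding down: Pinehurst 3, Ashgrove 4, Millford 5, Rivermont 4, Oakdale 4, Fernley 4, Claybrook 4 (total 28).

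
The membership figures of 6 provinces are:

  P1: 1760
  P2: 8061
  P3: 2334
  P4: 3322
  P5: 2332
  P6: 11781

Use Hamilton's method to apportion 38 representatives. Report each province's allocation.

Total 29590; standard divisor 29590/38 ≈ 778.684.
Standard quotas: P1 2.2602, P2 10.3521, P3 2.9974, P4 4.2662, P5 2.9948, P6 15.1294.
Lower quotas: P1 2, P2 10, P3 2, P4 4, P5 2, P6 15 (sum 35, leaving 3 seats).
Remainders in descending order: P3 0.9974, P5 0.9948, P2 0.3521, P4 0.2662, P1 0.2602, P6 0.1294.
The surplus seats go to P3, P5, P2.

P1=2, P2=11, P3=3, P4=4, P5=3, P6=15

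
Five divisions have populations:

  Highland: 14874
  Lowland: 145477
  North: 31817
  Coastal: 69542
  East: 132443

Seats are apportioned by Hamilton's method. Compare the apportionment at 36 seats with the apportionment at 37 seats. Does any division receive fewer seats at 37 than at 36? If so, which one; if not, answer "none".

Highland

At 36 seats: Highland 2, Lowland 13, North 3, Coastal 6, East 12.
At 37 seats: Highland 1, Lowland 14, North 3, Coastal 7, East 12.
Highland drops from 2 to 1.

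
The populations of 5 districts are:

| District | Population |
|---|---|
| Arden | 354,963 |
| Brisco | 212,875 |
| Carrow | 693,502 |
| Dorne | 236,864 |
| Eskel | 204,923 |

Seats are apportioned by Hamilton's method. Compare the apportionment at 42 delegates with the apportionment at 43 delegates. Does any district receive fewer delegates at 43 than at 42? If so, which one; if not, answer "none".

At 42 seats: Arden 9, Brisco 5, Carrow 17, Dorne 6, Eskel 5.
At 43 seats: Arden 9, Brisco 5, Carrow 18, Dorne 6, Eskel 5.
No district's allocation decreased.

none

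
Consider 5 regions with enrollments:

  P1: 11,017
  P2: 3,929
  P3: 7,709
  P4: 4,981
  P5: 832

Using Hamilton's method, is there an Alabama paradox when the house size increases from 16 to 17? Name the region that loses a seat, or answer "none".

At 16 seats: P1 6, P2 2, P3 4, P4 3, P5 1.
At 17 seats: P1 7, P2 2, P3 5, P4 3, P5 0.
P5 drops from 1 to 0.

P5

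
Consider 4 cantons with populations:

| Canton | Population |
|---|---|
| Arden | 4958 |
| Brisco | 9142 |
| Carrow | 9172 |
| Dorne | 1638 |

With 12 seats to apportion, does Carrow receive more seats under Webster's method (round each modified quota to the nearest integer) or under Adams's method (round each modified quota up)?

Webster

Webster: Arden 2, Brisco 4, Carrow 5, Dorne 1.
Adams: Arden 3, Brisco 4, Carrow 4, Dorne 1.
Carrow gets 5 under Webster and 4 under Adams.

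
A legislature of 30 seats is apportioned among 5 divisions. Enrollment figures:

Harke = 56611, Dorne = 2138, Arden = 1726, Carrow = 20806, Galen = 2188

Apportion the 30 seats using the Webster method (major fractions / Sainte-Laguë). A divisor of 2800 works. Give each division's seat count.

With modified divisor 2800: modified quotas Harke 20.218, Dorne 0.764, Arden 0.616, Carrow 7.431, Galen 0.781.
Rounding to the nearest integer: Harke 20, Dorne 1, Arden 1, Carrow 7, Galen 1 (total 30).

Harke=20, Dorne=1, Arden=1, Carrow=7, Galen=1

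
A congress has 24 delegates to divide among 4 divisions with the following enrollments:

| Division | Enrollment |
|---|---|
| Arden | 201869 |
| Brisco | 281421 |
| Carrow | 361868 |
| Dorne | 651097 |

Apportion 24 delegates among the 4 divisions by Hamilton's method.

Arden 3, Brisco 5, Carrow 6, Dorne 10

The standard divisor is 1496255/24 ≈ 62343.958.
Standard quotas: Arden 3.2380, Brisco 4.5140, Carrow 5.8044, Dorne 10.4436.
Lower quotas: Arden 3, Brisco 4, Carrow 5, Dorne 10 (sum 22, leaving 2 seats).
Remainders in descending order: Carrow 0.8044, Brisco 0.5140, Dorne 0.4436, Arden 0.2380.
Largest remainders: Carrow, Brisco receive the extra seats.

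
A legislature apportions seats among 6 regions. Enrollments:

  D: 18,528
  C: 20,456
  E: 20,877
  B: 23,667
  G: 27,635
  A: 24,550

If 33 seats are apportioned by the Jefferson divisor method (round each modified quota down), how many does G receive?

Standard divisor 135713/33 ≈ 4112.515; standard quotas: D 4.505, C 4.974, E 5.076, B 5.755, G 6.720, A 5.970.
Rounding down gives 4, 4, 5, 5, 6, 5 = 29 seats, so the divisor must be adjusted.
With modified divisor 3800: modified quotas D 4.876, C 5.383, E 5.494, B 6.228, G 7.272, A 6.461.
Rounding down: D 4, C 5, E 5, B 6, G 7, A 6 (total 33).
G receives 7.

7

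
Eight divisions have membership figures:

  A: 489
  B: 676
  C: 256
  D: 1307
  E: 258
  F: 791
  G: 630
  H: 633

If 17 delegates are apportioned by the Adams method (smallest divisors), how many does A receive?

Standard divisor 5040/17 ≈ 296.471; standard quotas: A 1.649, B 2.280, C 0.863, D 4.409, E 0.870, F 2.668, G 2.125, H 2.135.
Rounding up gives 2, 3, 1, 5, 1, 3, 3, 3 = 21 seats, so the divisor must be adjusted.
With modified divisor 370: modified quotas A 1.322, B 1.827, C 0.692, D 3.532, E 0.697, F 2.138, G 1.703, H 1.711.
Rounding up: A 2, B 2, C 1, D 4, E 1, F 3, G 2, H 2 (total 17).
A receives 2.

2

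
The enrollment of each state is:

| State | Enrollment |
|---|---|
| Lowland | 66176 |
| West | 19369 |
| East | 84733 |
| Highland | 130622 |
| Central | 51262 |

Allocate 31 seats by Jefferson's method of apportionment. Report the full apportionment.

Standard divisor 352162/31 ≈ 11360.065; standard quotas: Lowland 5.825, West 1.705, East 7.459, Highland 11.498, Central 4.512.
Rounding down gives 5, 1, 7, 11, 4 = 28 seats, so the divisor must be adjusted.
With modified divisor 10400: modified quotas Lowland 6.363, West 1.862, East 8.147, Highland 12.560, Central 4.929.
Rounding down: Lowland 6, West 1, East 8, Highland 12, Central 4 (total 31).

Lowland 6, West 1, East 8, Highland 12, Central 4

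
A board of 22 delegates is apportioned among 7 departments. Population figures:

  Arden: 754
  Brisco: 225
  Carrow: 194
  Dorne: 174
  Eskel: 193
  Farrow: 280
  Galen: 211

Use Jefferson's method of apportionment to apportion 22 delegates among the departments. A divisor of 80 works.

Arden: 9; Brisco: 2; Carrow: 2; Dorne: 2; Eskel: 2; Farrow: 3; Galen: 2

With modified divisor 80: modified quotas Arden 9.425, Brisco 2.812, Carrow 2.425, Dorne 2.175, Eskel 2.413, Farrow 3.500, Galen 2.638.
Rounding down: Arden 9, Brisco 2, Carrow 2, Dorne 2, Eskel 2, Farrow 3, Galen 2 (total 22).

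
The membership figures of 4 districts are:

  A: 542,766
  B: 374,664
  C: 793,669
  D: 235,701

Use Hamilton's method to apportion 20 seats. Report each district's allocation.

Total 1946800; standard divisor 1946800/20 = 97340.
Standard quotas: A 5.5760, B 3.8490, C 8.1536, D 2.4214.
Lower quotas: A 5, B 3, C 8, D 2 (sum 18, leaving 2 seats).
Remainders in descending order: B 0.8490, A 0.5760, D 0.4214, C 0.1536.
Largest remainders: B, A receive the extra seats.

A=6, B=4, C=8, D=2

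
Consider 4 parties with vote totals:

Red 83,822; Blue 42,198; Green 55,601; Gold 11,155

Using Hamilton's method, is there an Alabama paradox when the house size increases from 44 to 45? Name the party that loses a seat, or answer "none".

At 44 seats: Red 19, Blue 10, Green 13, Gold 2.
At 45 seats: Red 19, Blue 10, Green 13, Gold 3.
No party's allocation decreased.

none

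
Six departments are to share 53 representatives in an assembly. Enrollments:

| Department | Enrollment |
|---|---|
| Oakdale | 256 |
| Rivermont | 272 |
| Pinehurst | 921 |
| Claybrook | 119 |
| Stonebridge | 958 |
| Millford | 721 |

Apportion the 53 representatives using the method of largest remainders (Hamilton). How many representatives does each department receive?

Oakdale: 4, Rivermont: 4, Pinehurst: 15, Claybrook: 2, Stonebridge: 16, Millford: 12

Standard divisor: 3247 ÷ 53 ≈ 61.264.
Standard quotas: Oakdale 4.179, Rivermont 4.440, Pinehurst 15.033, Claybrook 1.942, Stonebridge 15.637, Millford 11.769.
Lower quotas: Oakdale 4, Rivermont 4, Pinehurst 15, Claybrook 1, Stonebridge 15, Millford 11 (sum 50, leaving 3 seats).
Remainders in descending order: Claybrook 0.942, Millford 0.769, Stonebridge 0.637, Rivermont 0.440, Oakdale 0.179, Pinehurst 0.033.
Largest remainders: Claybrook, Millford, Stonebridge receive the extra seats.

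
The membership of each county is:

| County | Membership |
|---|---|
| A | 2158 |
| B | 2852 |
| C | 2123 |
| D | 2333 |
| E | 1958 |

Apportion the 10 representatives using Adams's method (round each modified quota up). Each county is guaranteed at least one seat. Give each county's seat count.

A=2; B=2; C=2; D=2; E=2

Standard divisor 11424/10 ≈ 1142.4; standard quotas: A 1.889, B 2.496, C 1.858, D 2.042, E 1.714.
Rounding up gives 2, 3, 2, 3, 2 = 12 seats, so the divisor must be adjusted.
With modified divisor 1700: modified quotas A 1.269, B 1.678, C 1.249, D 1.372, E 1.152.
Rounding up: A 2, B 2, C 2, D 2, E 2 (total 10).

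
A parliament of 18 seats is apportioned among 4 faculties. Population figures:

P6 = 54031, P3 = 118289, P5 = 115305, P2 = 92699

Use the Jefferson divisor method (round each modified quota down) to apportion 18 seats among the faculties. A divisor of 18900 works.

With modified divisor 18900: modified quotas P6 2.859, P3 6.259, P5 6.101, P2 4.905.
Rounding down: P6 2, P3 6, P5 6, P2 4 (total 18).

P6=2; P3=6; P5=6; P2=4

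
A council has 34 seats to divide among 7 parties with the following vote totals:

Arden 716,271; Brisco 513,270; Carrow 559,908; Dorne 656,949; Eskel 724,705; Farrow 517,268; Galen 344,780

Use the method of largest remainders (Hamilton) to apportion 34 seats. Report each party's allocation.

Arden=6, Brisco=4, Carrow=5, Dorne=6, Eskel=6, Farrow=4, Galen=3

Total 4033151; standard divisor 4033151/34 ≈ 118622.088.
Standard quotas: Arden 6.0383, Brisco 4.3269, Carrow 4.7201, Dorne 5.5382, Eskel 6.1094, Farrow 4.3606, Galen 2.9065.
Lower quotas: Arden 6, Brisco 4, Carrow 4, Dorne 5, Eskel 6, Farrow 4, Galen 2 (sum 31, leaving 3 seats).
Remainders in descending order: Galen 0.9065, Carrow 0.7201, Dorne 0.5382, Farrow 0.3606, Brisco 0.3269, Eskel 0.1094, Arden 0.0383.
The surplus seats go to Galen, Carrow, Dorne.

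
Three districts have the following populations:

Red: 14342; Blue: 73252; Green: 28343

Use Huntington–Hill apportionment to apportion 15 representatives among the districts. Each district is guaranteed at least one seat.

Red=2; Blue=9; Green=4

With divisor 7952: modified quotas Red 1.804, Blue 9.212, Green 3.564.
Geometric-mean thresholds: Red √(1·2)=1.414, Blue √(9·10)=9.487, Green √(3·4)=3.464.
Each quota rounded against its threshold gives Red 2, Blue 9, Green 4 (total 15).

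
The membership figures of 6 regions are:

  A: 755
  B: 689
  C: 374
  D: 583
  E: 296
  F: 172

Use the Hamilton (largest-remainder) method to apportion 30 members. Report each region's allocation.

The standard divisor is 2869/30 ≈ 95.633.
Standard quotas: A 7.895, B 7.205, C 3.911, D 6.096, E 3.095, F 1.799.
Lower quotas: A 7, B 7, C 3, D 6, E 3, F 1 (sum 27, leaving 3 seats).
Remainders in descending order: C 0.911, A 0.895, F 0.799, B 0.205, D 0.096, E 0.095.
Largest remainders: C, A, F receive the extra seats.

A 8, B 7, C 4, D 6, E 3, F 2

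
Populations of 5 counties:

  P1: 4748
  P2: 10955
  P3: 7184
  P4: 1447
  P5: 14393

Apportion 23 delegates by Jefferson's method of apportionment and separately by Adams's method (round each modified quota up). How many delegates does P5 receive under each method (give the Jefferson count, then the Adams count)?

9 and 8

Jefferson: P1 3, P2 7, P3 4, P4 0, P5 9.
Adams: P1 3, P2 7, P3 4, P4 1, P5 8.
P5 gets 9 under Jefferson and 8 under Adams.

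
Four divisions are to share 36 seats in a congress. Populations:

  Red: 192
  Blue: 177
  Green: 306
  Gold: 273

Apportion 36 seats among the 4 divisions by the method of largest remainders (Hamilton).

Red=7, Blue=7, Green=12, Gold=10

The standard divisor is 948/36 ≈ 26.333.
Standard quotas: Red 7.291, Blue 6.722, Green 11.620, Gold 10.367.
Lower quotas: Red 7, Blue 6, Green 11, Gold 10 (sum 34, leaving 2 seats).
Remainders in descending order: Blue 0.722, Green 0.620, Gold 0.367, Red 0.291.
The surplus seats go to Blue, Green.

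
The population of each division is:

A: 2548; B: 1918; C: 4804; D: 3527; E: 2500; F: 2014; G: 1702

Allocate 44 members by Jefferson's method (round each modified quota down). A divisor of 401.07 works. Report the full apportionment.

A=6; B=4; C=11; D=8; E=6; F=5; G=4

With modified divisor 401.07: modified quotas A 6.353, B 4.782, C 11.978, D 8.794, E 6.233, F 5.022, G 4.244.
Rounding down: A 6, B 4, C 11, D 8, E 6, F 5, G 4 (total 44).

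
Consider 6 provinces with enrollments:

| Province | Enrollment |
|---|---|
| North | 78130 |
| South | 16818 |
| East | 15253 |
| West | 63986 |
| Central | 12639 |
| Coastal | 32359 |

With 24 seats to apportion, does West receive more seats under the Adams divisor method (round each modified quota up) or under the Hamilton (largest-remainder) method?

Hamilton

Adams: North 8, South 2, East 2, West 6, Central 2, Coastal 4.
Hamilton: North 9, South 2, East 2, West 7, Central 1, Coastal 3.
West gets 6 under Adams and 7 under Hamilton.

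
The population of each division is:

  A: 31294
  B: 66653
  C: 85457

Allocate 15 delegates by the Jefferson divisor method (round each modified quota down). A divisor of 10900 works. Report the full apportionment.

A=2; B=6; C=7

With modified divisor 10900: modified quotas A 2.871, B 6.115, C 7.840.
Rounding down: A 2, B 6, C 7 (total 15).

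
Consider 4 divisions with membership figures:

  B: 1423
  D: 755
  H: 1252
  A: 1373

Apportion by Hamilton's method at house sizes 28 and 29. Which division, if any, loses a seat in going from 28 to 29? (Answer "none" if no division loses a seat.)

D

At 28 seats: B 8, D 5, H 7, A 8.
At 29 seats: B 9, D 4, H 8, A 8.
D drops from 5 to 4.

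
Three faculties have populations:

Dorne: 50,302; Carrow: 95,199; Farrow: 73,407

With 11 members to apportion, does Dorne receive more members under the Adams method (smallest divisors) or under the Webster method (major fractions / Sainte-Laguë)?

Adams: Dorne 3, Carrow 4, Farrow 4.
Webster: Dorne 2, Carrow 5, Farrow 4.
Dorne gets 3 under Adams and 2 under Webster.

Adams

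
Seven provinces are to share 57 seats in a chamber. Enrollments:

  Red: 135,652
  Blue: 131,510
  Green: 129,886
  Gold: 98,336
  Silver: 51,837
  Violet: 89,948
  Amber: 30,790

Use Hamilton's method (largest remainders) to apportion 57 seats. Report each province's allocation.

Total 667959; standard divisor 667959/57 ≈ 11718.579.
Standard quotas: Red 11.5758, Blue 11.2224, Green 11.0838, Gold 8.3915, Silver 4.4235, Violet 7.6757, Amber 2.6275.
Lower quotas: Red 11, Blue 11, Green 11, Gold 8, Silver 4, Violet 7, Amber 2 (sum 54, leaving 3 seats).
Remainders in descending order: Violet 0.6757, Amber 0.6275, Red 0.5758, Silver 0.4235, Gold 0.3915, Blue 0.2224, Green 0.0838.
Largest remainders: Violet, Amber, Red receive the extra seats.

Red 12, Blue 11, Green 11, Gold 8, Silver 4, Violet 8, Amber 3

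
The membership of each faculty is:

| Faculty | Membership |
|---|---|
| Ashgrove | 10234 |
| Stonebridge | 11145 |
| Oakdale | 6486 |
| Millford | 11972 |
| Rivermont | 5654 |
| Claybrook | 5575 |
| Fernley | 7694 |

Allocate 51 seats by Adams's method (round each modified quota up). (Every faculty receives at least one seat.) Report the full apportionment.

Ashgrove=9, Stonebridge=9, Oakdale=6, Millford=10, Rivermont=5, Claybrook=5, Fernley=7

Standard divisor 58760/51 ≈ 1152.157; standard quotas: Ashgrove 8.882, Stonebridge 9.673, Oakdale 5.629, Millford 10.391, Rivermont 4.907, Claybrook 4.839, Fernley 6.678.
Rounding up gives 9, 10, 6, 11, 5, 5, 7 = 53 seats, so the divisor must be adjusted.
With modified divisor 1260: modified quotas Ashgrove 8.122, Stonebridge 8.845, Oakdale 5.148, Millford 9.502, Rivermont 4.487, Claybrook 4.425, Fernley 6.106.
Rounding up: Ashgrove 9, Stonebridge 9, Oakdale 6, Millford 10, Rivermont 5, Claybrook 5, Fernley 7 (total 51).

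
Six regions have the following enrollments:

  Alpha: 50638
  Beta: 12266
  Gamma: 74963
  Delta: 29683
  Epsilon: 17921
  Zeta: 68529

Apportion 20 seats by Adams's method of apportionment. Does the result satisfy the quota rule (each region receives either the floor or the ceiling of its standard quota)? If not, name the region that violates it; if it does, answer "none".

Standard quotas: Alpha 3.987, Beta 0.966, Gamma 5.903, Delta 2.337, Epsilon 1.411, Zeta 5.396.
Adams allocation: Alpha 4, Beta 1, Gamma 6, Delta 2, Epsilon 2, Zeta 5.
Every allocation lies between the lower and upper quota.

none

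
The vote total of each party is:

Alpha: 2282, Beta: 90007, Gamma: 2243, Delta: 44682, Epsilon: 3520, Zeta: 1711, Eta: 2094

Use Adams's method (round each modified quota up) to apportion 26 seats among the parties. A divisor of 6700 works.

Alpha: 1, Beta: 14, Gamma: 1, Delta: 7, Epsilon: 1, Zeta: 1, Eta: 1

With modified divisor 6700: modified quotas Alpha 0.341, Beta 13.434, Gamma 0.335, Delta 6.669, Epsilon 0.525, Zeta 0.255, Eta 0.313.
Rounding up: Alpha 1, Beta 14, Gamma 1, Delta 7, Epsilon 1, Zeta 1, Eta 1 (total 26).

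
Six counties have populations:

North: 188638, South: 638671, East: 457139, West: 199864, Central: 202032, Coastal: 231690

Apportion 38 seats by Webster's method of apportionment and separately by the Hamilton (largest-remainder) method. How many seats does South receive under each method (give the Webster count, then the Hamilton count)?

Webster: North 4, South 12, East 9, West 4, Central 4, Coastal 5.
Hamilton: North 4, South 13, East 9, West 4, Central 4, Coastal 4.
South gets 12 under Webster and 13 under Hamilton.

12 and 13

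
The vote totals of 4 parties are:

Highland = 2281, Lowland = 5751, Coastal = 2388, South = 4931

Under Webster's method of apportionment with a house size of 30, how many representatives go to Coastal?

Standard divisor 15351/30 ≈ 511.7; standard quotas: Highland 4.458, Lowland 11.239, Coastal 4.667, South 9.637.
Rounding to the nearest integer gives Highland 4, Lowland 11, Coastal 5, South 10 — total 30, matching the house size, so no adjustment is needed.
Coastal receives 5.

5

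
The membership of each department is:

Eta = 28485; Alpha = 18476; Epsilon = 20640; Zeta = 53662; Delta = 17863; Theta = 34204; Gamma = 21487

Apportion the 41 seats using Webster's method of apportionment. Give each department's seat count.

Eta 6; Alpha 4; Epsilon 4; Zeta 11; Delta 4; Theta 7; Gamma 5

Standard divisor 194817/41 ≈ 4751.634; standard quotas: Eta 5.995, Alpha 3.888, Epsilon 4.344, Zeta 11.293, Delta 3.759, Theta 7.198, Gamma 4.522.
Rounding to the nearest integer gives Eta 6, Alpha 4, Epsilon 4, Zeta 11, Delta 4, Theta 7, Gamma 5 — total 41, matching the house size, so no adjustment is needed.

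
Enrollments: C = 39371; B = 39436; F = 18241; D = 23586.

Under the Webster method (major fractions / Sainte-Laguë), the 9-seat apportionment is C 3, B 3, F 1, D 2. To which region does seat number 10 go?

Priority for the next seat is population ÷ (current seats + 0.5).
Priorities: C 11248.857, B 11267.429, F 12160.667, D 9434.400.
Highest priority: F.

F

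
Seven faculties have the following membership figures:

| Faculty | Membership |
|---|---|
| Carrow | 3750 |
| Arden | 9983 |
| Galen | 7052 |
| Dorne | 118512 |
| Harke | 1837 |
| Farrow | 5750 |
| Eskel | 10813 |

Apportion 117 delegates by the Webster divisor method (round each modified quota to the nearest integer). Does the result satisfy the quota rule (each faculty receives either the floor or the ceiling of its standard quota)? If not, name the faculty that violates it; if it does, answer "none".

Standard quotas: Carrow 2.782, Arden 7.407, Galen 5.232, Dorne 87.928, Harke 1.363, Farrow 4.266, Eskel 8.022.
Webster allocation: Carrow 3, Arden 7, Galen 5, Dorne 89, Harke 1, Farrow 4, Eskel 8.
Dorne has quota 87.928 (lower 87, upper 88) but receives 89 — outside the quota interval.

Dorne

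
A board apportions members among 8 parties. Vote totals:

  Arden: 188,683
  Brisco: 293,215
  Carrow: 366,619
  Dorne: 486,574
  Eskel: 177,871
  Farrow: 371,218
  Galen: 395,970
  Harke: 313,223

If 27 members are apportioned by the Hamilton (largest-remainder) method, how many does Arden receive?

2

Total 2593373; standard divisor 2593373/27 ≈ 96050.852.
Standard quotas: Arden 1.9644, Brisco 3.0527, Carrow 3.8169, Dorne 5.0658, Eskel 1.8518, Farrow 3.8648, Galen 4.1225, Harke 3.2610.
Lower quotas: Arden 1, Brisco 3, Carrow 3, Dorne 5, Eskel 1, Farrow 3, Galen 4, Harke 3 (sum 23, leaving 4 seats).
Remainders in descending order: Arden 0.9644, Farrow 0.8648, Eskel 0.8518, Carrow 0.8169, Harke 0.2610, Galen 0.1225, Dorne 0.0658, Brisco 0.0527.
Largest remainders: Arden, Farrow, Eskel, Carrow receive the extra seats.
Arden receives 2.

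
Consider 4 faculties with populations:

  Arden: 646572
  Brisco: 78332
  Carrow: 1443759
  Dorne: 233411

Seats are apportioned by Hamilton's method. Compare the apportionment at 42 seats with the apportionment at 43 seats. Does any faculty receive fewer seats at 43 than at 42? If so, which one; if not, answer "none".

Brisco

At 42 seats: Arden 11, Brisco 2, Carrow 25, Dorne 4.
At 43 seats: Arden 12, Brisco 1, Carrow 26, Dorne 4.
Brisco drops from 2 to 1.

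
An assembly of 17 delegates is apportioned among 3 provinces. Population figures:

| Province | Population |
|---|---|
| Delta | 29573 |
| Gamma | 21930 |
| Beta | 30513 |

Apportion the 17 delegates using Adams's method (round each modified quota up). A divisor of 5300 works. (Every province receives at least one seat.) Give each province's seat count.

Delta=6, Gamma=5, Beta=6

With modified divisor 5300: modified quotas Delta 5.580, Gamma 4.138, Beta 5.757.
Rounding up: Delta 6, Gamma 5, Beta 6 (total 17).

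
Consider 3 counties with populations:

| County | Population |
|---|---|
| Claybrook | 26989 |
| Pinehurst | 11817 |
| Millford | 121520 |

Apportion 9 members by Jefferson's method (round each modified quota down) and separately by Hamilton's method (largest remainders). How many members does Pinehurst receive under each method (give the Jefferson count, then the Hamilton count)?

Jefferson: Claybrook 1, Pinehurst 0, Millford 8.
Hamilton: Claybrook 1, Pinehurst 1, Millford 7.
Pinehurst gets 0 under Jefferson and 1 under Hamilton.

0 and 1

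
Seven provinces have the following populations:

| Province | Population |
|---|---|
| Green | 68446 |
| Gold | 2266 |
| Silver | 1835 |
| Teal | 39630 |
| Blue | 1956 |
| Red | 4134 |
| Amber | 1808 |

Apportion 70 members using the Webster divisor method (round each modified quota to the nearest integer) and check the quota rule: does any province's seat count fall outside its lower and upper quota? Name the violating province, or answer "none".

Green

Standard quotas: Green 39.902, Gold 1.321, Silver 1.070, Teal 23.103, Blue 1.140, Red 2.410, Amber 1.054.
Webster allocation: Green 41, Gold 1, Silver 1, Teal 23, Blue 1, Red 2, Amber 1.
Green has quota 39.902 (lower 39, upper 40) but receives 41 — outside the quota interval.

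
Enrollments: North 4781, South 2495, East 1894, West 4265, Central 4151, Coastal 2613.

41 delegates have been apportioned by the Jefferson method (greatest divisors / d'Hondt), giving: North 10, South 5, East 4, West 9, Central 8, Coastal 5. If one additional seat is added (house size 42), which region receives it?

Priority for the next seat is population ÷ (current seats + 1).
Priorities: North 434.636, South 415.833, East 378.800, West 426.500, Central 461.222, Coastal 435.500.
Highest priority: Central.

Central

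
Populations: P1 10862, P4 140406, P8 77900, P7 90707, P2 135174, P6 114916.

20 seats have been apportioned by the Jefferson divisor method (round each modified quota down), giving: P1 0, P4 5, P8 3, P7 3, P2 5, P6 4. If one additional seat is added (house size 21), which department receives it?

P4

Priority for the next seat is population ÷ (current seats + 1).
Priorities: P1 10862.000, P4 23401.000, P8 19475.000, P7 22676.750, P2 22529.000, P6 22983.200.
Highest priority: P4.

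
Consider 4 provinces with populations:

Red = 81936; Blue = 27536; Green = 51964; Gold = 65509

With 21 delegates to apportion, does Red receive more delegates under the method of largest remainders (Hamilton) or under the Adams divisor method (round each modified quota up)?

Hamilton: Red 8, Blue 2, Green 5, Gold 6.
Adams: Red 7, Blue 3, Green 5, Gold 6.
Red gets 8 under Hamilton and 7 under Adams.

Hamilton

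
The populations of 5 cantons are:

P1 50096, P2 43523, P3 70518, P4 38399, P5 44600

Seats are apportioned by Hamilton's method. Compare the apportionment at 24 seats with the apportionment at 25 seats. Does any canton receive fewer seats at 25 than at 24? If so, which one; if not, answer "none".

none

At 24 seats: P1 5, P2 4, P3 7, P4 4, P5 4.
At 25 seats: P1 5, P2 4, P3 7, P4 4, P5 5.
No canton's allocation decreased.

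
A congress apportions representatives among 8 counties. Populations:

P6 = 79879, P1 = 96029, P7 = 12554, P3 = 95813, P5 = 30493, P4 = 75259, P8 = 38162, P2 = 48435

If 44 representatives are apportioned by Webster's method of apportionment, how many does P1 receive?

9

Standard divisor 476624/44 ≈ 10832.364; standard quotas: P6 7.374, P1 8.865, P7 1.159, P3 8.845, P5 2.815, P4 6.948, P8 3.523, P2 4.471.
Rounding to the nearest integer gives P6 7, P1 9, P7 1, P3 9, P5 3, P4 7, P8 4, P2 4 — total 44, matching the house size, so no adjustment is needed.
P1 receives 9.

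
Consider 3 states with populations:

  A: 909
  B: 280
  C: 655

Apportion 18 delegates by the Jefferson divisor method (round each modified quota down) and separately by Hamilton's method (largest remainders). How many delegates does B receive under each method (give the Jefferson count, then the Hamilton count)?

2 and 3

Jefferson: A 9, B 2, C 7.
Hamilton: A 9, B 3, C 6.
B gets 2 under Jefferson and 3 under Hamilton.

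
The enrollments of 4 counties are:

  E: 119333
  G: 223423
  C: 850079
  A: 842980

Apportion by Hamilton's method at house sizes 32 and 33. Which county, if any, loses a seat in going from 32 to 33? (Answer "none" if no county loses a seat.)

At 32 seats: E 2, G 4, C 13, A 13.
At 33 seats: E 2, G 3, C 14, A 14.
G drops from 4 to 3.

G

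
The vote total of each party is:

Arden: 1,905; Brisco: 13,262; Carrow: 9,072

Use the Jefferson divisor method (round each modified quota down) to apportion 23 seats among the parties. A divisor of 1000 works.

With modified divisor 1000: modified quotas Arden 1.905, Brisco 13.262, Carrow 9.072.
Rounding down: Arden 1, Brisco 13, Carrow 9 (total 23).

Arden 1; Brisco 13; Carrow 9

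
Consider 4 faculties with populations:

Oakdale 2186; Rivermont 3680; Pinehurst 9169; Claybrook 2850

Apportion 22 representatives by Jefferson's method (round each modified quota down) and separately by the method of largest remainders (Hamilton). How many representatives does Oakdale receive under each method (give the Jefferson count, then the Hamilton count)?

Jefferson: Oakdale 2, Rivermont 5, Pinehurst 12, Claybrook 3.
Hamilton: Oakdale 3, Rivermont 5, Pinehurst 11, Claybrook 3.
Oakdale gets 2 under Jefferson and 3 under Hamilton.

2 and 3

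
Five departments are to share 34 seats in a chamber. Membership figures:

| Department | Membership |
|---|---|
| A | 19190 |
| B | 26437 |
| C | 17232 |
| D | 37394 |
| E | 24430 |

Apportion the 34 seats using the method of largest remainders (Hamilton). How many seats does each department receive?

Standard divisor: 124683 ÷ 34 ≈ 3667.147.
Standard quotas: A 5.2330, B 7.2091, C 4.6990, D 10.1970, E 6.6619.
Lower quotas: A 5, B 7, C 4, D 10, E 6 (sum 32, leaving 2 seats).
Remainders in descending order: C 0.6990, E 0.6619, A 0.2330, B 0.2091, D 0.1970.
Largest remainders: C, E receive the extra seats.

A: 5, B: 7, C: 5, D: 10, E: 7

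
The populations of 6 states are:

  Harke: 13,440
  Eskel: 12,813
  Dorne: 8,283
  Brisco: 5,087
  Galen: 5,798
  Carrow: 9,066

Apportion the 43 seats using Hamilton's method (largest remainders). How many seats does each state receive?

The standard divisor is 54487/43 ≈ 1267.14.
Standard quotas: Harke 10.6066, Eskel 10.1118, Dorne 6.5368, Brisco 4.0146, Galen 4.5757, Carrow 7.1547.
Lower quotas: Harke 10, Eskel 10, Dorne 6, Brisco 4, Galen 4, Carrow 7 (sum 41, leaving 2 seats).
Remainders in descending order: Harke 0.6066, Galen 0.5757, Dorne 0.5368, Carrow 0.1547, Eskel 0.1118, Brisco 0.0146.
The surplus seats go to Harke, Galen.

Harke: 11; Eskel: 10; Dorne: 6; Brisco: 4; Galen: 5; Carrow: 7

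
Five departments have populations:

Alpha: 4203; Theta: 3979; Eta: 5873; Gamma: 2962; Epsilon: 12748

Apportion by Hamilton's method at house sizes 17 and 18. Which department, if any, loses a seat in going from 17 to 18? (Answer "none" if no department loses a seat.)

At 17 seats: Alpha 3, Theta 2, Eta 3, Gamma 2, Epsilon 7.
At 18 seats: Alpha 2, Theta 2, Eta 4, Gamma 2, Epsilon 8.
Alpha drops from 3 to 2.

Alpha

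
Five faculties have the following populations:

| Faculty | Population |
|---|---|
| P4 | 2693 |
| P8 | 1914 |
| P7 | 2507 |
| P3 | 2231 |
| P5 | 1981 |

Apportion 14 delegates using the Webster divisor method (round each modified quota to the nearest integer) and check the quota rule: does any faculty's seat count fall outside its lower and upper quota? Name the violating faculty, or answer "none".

none

Standard quotas: P4 3.329, P8 2.366, P7 3.099, P3 2.758, P5 2.449.
Webster allocation: P4 3, P8 2, P7 3, P3 3, P5 3.
Every allocation lies between the lower and upper quota.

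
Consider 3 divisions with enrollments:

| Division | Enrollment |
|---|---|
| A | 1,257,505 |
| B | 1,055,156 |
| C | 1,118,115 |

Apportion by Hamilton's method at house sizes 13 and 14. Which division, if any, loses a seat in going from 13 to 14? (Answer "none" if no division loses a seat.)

none

At 13 seats: A 5, B 4, C 4.
At 14 seats: A 5, B 4, C 5.
No division's allocation decreased.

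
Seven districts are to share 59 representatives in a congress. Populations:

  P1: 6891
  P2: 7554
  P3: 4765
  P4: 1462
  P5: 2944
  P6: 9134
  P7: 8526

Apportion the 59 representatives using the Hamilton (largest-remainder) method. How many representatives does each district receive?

The standard divisor is 41276/59 ≈ 699.593.
Standard quotas: P1 9.8500, P2 10.7977, P3 6.8111, P4 2.0898, P5 4.2082, P6 13.0562, P7 12.1871.
Lower quotas: P1 9, P2 10, P3 6, P4 2, P5 4, P6 13, P7 12 (sum 56, leaving 3 seats).
Remainders in descending order: P1 0.8500, P3 0.8111, P2 0.7977, P5 0.2082, P7 0.1871, P4 0.0898, P6 0.0562.
Largest remainders: P1, P3, P2 receive the extra seats.

P1=10, P2=11, P3=7, P4=2, P5=4, P6=13, P7=12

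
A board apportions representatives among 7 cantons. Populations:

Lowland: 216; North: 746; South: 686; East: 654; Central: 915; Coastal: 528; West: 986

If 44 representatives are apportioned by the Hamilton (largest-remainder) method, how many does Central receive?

9

Standard divisor: 4731 ÷ 44 ≈ 107.523.
Standard quotas: Lowland 2.009, North 6.938, South 6.380, East 6.082, Central 8.510, Coastal 4.911, West 9.170.
Lower quotas: Lowland 2, North 6, South 6, East 6, Central 8, Coastal 4, West 9 (sum 41, leaving 3 seats).
Remainders in descending order: North 0.938, Coastal 0.911, Central 0.510, South 0.380, West 0.170, East 0.082, Lowland 0.009.
Largest remainders: North, Coastal, Central receive the extra seats.
Central receives 9.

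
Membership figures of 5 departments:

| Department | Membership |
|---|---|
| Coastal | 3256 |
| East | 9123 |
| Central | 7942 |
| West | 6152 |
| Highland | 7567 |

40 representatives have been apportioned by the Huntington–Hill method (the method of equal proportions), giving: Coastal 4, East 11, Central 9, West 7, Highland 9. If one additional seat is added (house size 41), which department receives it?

Central

Priority for the next seat is population ÷ (√(s·(s+1))).
Priorities: Coastal 728.064, East 794.055, Central 837.160, West 822.096, Highland 797.632.
Highest priority: Central.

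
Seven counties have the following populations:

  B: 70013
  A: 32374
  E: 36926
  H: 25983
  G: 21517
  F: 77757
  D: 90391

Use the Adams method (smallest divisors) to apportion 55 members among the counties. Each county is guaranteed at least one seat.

B=11; A=5; E=6; H=4; G=4; F=12; D=13

Standard divisor 354961/55 ≈ 6453.836; standard quotas: B 10.848, A 5.016, E 5.722, H 4.026, G 3.334, F 12.048, D 14.006.
Rounding up gives 11, 6, 6, 5, 4, 13, 15 = 60 seats, so the divisor must be adjusted.
With modified divisor 6980: modified quotas B 10.031, A 4.638, E 5.290, H 3.722, G 3.083, F 11.140, D 12.950.
Rounding up: B 11, A 5, E 6, H 4, G 4, F 12, D 13 (total 55).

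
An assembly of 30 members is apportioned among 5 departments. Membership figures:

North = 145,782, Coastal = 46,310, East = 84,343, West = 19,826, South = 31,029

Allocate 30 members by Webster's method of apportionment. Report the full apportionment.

Standard divisor 327290/30 ≈ 10909.667; standard quotas: North 13.363, Coastal 4.245, East 7.731, West 1.817, South 2.844.
Rounding to the nearest integer gives North 13, Coastal 4, East 8, West 2, South 3 — total 30, matching the house size, so no adjustment is needed.

North 13; Coastal 4; East 8; West 2; South 3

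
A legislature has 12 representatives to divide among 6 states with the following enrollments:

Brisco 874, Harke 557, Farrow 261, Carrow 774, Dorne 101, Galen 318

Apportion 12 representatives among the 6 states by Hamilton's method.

Standard divisor: 2885 ÷ 12 ≈ 240.417.
Standard quotas: Brisco 3.635, Harke 2.317, Farrow 1.086, Carrow 3.219, Dorne 0.420, Galen 1.323.
Lower quotas: Brisco 3, Harke 2, Farrow 1, Carrow 3, Dorne 0, Galen 1 (sum 10, leaving 2 seats).
Remainders in descending order: Brisco 0.635, Dorne 0.420, Galen 0.323, Harke 0.317, Carrow 0.219, Farrow 0.086.
Largest remainders: Brisco, Dorne receive the extra seats.

Brisco 4, Harke 2, Farrow 1, Carrow 3, Dorne 1, Galen 1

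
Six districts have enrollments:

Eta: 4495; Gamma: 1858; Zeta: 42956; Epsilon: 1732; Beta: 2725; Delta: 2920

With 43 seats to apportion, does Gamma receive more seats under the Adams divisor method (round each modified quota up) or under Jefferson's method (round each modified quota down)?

Adams

Adams: Eta 4, Gamma 2, Zeta 30, Epsilon 2, Beta 2, Delta 3.
Jefferson: Eta 3, Gamma 1, Zeta 34, Epsilon 1, Beta 2, Delta 2.
Gamma gets 2 under Adams and 1 under Jefferson.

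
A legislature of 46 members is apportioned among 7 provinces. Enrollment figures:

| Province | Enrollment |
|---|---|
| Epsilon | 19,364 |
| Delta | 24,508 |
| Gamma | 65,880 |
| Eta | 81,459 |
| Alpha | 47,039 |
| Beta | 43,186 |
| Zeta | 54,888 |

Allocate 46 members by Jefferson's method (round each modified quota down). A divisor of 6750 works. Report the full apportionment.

Epsilon: 2, Delta: 3, Gamma: 9, Eta: 12, Alpha: 6, Beta: 6, Zeta: 8

With modified divisor 6750: modified quotas Epsilon 2.869, Delta 3.631, Gamma 9.760, Eta 12.068, Alpha 6.969, Beta 6.398, Zeta 8.132.
Rounding down: Epsilon 2, Delta 3, Gamma 9, Eta 12, Alpha 6, Beta 6, Zeta 8 (total 46).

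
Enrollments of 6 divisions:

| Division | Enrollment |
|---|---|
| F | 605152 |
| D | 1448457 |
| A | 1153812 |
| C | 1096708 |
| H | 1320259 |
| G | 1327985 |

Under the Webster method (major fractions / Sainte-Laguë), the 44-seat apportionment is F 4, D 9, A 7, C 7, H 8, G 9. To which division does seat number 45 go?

Priority for the next seat is population ÷ (current seats + 0.5).
Priorities: F 134478.222, D 152469.158, A 153841.600, C 146227.733, H 155324.588, G 139787.895.
Highest priority: H.

H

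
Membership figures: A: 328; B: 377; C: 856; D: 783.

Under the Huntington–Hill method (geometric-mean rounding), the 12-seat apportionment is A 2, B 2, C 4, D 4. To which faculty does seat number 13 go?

C

Priority for the next seat is population ÷ (√(s·(s+1))).
Priorities: A 133.905, B 153.910, C 191.407, D 175.084.
Highest priority: C.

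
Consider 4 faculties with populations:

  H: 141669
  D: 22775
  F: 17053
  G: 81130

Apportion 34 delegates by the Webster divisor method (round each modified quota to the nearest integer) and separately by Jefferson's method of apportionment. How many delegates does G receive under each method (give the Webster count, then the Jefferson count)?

Webster: H 18, D 3, F 2, G 11.
Jefferson: H 19, D 3, F 2, G 10.
G gets 11 under Webster and 10 under Jefferson.

11 and 10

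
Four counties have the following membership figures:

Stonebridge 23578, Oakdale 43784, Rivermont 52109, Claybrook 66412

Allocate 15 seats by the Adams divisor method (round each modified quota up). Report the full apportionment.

Standard divisor 185883/15 ≈ 12392.2; standard quotas: Stonebridge 1.903, Oakdale 3.533, Rivermont 4.205, Claybrook 5.359.
Rounding up gives 2, 4, 5, 6 = 17 seats, so the divisor must be adjusted.
With modified divisor 13900: modified quotas Stonebridge 1.696, Oakdale 3.150, Rivermont 3.749, Claybrook 4.778.
Rounding up: Stonebridge 2, Oakdale 4, Rivermont 4, Claybrook 5 (total 15).

Stonebridge 2, Oakdale 4, Rivermont 4, Claybrook 5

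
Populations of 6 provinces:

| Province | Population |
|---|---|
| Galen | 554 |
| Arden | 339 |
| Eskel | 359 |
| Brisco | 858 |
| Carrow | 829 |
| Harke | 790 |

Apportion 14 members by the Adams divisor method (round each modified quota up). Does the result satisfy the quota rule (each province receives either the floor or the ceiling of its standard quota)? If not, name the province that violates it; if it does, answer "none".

Standard quotas: Galen 2.080, Arden 1.273, Eskel 1.348, Brisco 3.221, Carrow 3.112, Harke 2.966.
Adams allocation: Galen 2, Arden 1, Eskel 2, Brisco 3, Carrow 3, Harke 3.
Every allocation lies between the lower and upper quota.

none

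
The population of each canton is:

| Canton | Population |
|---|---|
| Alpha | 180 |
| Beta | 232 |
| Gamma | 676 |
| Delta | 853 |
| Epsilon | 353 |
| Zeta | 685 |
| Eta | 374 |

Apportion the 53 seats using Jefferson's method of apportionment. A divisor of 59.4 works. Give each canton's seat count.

With modified divisor 59.4: modified quotas Alpha 3.030, Beta 3.906, Gamma 11.380, Delta 14.360, Epsilon 5.943, Zeta 11.532, Eta 6.296.
Rounding down: Alpha 3, Beta 3, Gamma 11, Delta 14, Epsilon 5, Zeta 11, Eta 6 (total 53).

Alpha 3, Beta 3, Gamma 11, Delta 14, Epsilon 5, Zeta 11, Eta 6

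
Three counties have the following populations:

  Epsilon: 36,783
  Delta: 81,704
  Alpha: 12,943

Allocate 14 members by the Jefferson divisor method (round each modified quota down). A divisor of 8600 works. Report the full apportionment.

Epsilon=4; Delta=9; Alpha=1

With modified divisor 8600: modified quotas Epsilon 4.277, Delta 9.500, Alpha 1.505.
Rounding down: Epsilon 4, Delta 9, Alpha 1 (total 14).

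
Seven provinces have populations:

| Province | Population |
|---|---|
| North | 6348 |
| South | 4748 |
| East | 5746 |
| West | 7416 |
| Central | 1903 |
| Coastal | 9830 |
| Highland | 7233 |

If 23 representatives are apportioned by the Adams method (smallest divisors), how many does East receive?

3

Standard divisor 43224/23 ≈ 1879.304; standard quotas: North 3.378, South 2.526, East 3.058, West 3.946, Central 1.013, Coastal 5.231, Highland 3.849.
Rounding up gives 4, 3, 4, 4, 2, 6, 4 = 27 seats, so the divisor must be adjusted.
With modified divisor 2200: modified quotas North 2.885, South 2.158, East 2.612, West 3.371, Central 0.865, Coastal 4.468, Highland 3.288.
Rounding up: North 3, South 3, East 3, West 4, Central 1, Coastal 5, Highland 4 (total 23).
East receives 3.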